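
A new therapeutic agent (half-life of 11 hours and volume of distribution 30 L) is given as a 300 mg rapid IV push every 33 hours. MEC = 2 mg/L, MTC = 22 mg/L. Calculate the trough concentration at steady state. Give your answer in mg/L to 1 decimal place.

The dosing interval is 3 half-lives, so f = 2^(−3) = 0.125.
Accumulation ratio R = 1/(1 − f) = 1/0.875 = 8/7.
Single-dose peak C₀ = D/Vd = 300/30 = 10 mg/L.
Steady-state peak Cmax,ss = C₀·R = 10 × 8/7 ≈ 11.429 mg/L.
Steady-state trough Cmin,ss = Cmax,ss·f ≈ 11.429 × 0.125 ≈ 1.429 mg/L.
Trough 1.4 mg/L vs MEC 2 mg/L: subtherapeutic.

1.4 mg/L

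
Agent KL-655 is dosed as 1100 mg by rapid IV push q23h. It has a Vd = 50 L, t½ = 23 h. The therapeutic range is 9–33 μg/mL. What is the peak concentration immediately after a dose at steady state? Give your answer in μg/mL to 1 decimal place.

44.0 μg/mL

τ = 23 h = 1 half-life, so f = (1/2)^1 = 0.5.
At steady state, R = 1/(1 − 0.5) = 2/1.
Single-dose peak C₀ = D/Vd = 1100/50 = 22 μg/mL.
Steady-state peak Cmax,ss = C₀·R = 22 × 2/1 ≈ 44.000 μg/mL.
Peak 44.0 μg/mL vs MTC 33 μg/mL: exceeds toxic threshold.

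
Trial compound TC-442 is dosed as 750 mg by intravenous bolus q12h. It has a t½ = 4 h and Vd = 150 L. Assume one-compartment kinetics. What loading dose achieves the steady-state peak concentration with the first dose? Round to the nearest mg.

857 mg

f = (1/2)^(12/4) ≈ 0.125000; accumulation ratio R = 1/(1−f) ≈ 1.14286.
Loading dose to hit Cmax,ss on first dose: D_load = D_maint·R ≈ 750 × 1.14286 ≈ 857.14 mg.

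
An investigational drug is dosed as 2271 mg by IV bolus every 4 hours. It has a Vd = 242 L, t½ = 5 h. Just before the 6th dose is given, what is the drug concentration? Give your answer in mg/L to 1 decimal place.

f = (1/2)^(τ/t½) = (1/2)^(4/5) ≈ 0.5743.
C₀ = D/Vd = 2271/242 ≈ 9.384 mg/L.
Before the 6th dose, 5 doses have been given. Superposition: Cmin = C₀·(f + f² + … + f^5).
≈ 9.384 × (0.5743 + 0.3298 + 0.1894 + 0.1088 + 0.0625) ≈ 9.384 × 1.2648 ≈ 11.869 mg/L.

11.9 mg/L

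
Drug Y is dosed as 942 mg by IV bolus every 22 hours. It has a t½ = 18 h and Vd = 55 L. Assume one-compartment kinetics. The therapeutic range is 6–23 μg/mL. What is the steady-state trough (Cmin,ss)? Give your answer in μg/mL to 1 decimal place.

12.8 μg/mL

τ/t½ = 22/18 ≈ 1.2222, so fraction remaining f = (1/2)^(22/18) ≈ 0.4286.
Single-dose peak C₀ = D/Vd = 942/55 ≈ 17.127 μg/mL.
Steady-state trough Cmin,ss = C₀·f/(1−f) ≈ 17.127 × 0.4286/0.5714 ≈ 12.847 μg/mL.
Trough 12.8 μg/mL vs MEC 6 μg/mL: adequate.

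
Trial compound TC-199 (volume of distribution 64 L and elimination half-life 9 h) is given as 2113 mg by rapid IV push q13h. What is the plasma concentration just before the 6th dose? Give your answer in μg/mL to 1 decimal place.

19.0 μg/mL

f = (1/2)^(τ/t½) = (1/2)^(13/9) ≈ 0.3674.
C₀ = D/Vd = 2113/64 ≈ 33.016 μg/mL.
Before the 6th dose, 5 doses have been given. Superposition: Cmin = C₀·(f + f² + … + f^5).
≈ 33.016 × (0.3674 + 0.1350 + 0.0496 + 0.0182 + 0.0067) ≈ 33.016 × 0.5769 ≈ 19.047 μg/mL.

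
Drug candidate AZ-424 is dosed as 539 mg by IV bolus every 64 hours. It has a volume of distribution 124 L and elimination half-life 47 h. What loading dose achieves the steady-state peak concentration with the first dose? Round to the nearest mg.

882 mg

f = (1/2)^(64/47) ≈ 0.389123; accumulation ratio R = 1/(1−f) ≈ 1.63699.
Loading dose to hit Cmax,ss on first dose: D_load = D_maint·R ≈ 539 × 1.63699 ≈ 882.34 mg.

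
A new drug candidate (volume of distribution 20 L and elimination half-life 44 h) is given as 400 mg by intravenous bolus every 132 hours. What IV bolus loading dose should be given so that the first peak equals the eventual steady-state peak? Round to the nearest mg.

f = (1/2)^(132/44) ≈ 0.125000; accumulation ratio R = 1/(1−f) ≈ 1.14286.
Loading dose to hit Cmax,ss on first dose: D_load = D_maint·R ≈ 400 × 1.14286 ≈ 457.14 mg.

457 mg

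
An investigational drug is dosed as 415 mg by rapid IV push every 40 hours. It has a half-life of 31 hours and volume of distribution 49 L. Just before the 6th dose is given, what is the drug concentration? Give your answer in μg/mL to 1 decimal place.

f = (1/2)^(τ/t½) = (1/2)^(40/31) ≈ 0.4089.
C₀ = D/Vd = 415/49 ≈ 8.469 μg/mL.
Before the 6th dose, 5 doses have been given. Superposition: Cmin = C₀·(f + f² + … + f^5).
≈ 8.469 × (0.4089 + 0.1672 + 0.0684 + 0.0280 + 0.0114) ≈ 8.469 × 0.6839 ≈ 5.792 μg/mL.

5.8 μg/mL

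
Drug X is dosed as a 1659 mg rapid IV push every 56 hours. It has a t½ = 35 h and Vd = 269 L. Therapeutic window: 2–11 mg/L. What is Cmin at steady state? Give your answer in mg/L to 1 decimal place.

τ/t½ = 56/35 ≈ 1.6, so fraction remaining f = (1/2)^(56/35) ≈ 0.3299.
Accumulation ratio R = 1/(1 − f) ≈ 1/0.6701 ≈ 1.4923.
Single-dose peak C₀ = D/Vd = 1659/269 ≈ 6.167 mg/L.
Steady-state peak Cmax,ss = C₀·R ≈ 6.167 × 1.4923 ≈ 9.203 mg/L.
One interval later, Cmin,ss = Cmax,ss·e^(−kτ) ≈ 9.203 × 0.3299 ≈ 3.036 mg/L.
Trough 3.0 mg/L vs MEC 2 mg/L: adequate.

3.0 mg/L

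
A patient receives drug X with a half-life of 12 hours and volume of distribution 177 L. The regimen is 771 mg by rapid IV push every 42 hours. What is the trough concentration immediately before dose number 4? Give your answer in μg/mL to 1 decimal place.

f = (1/2)^(τ/t½) = (1/2)^(42/12) ≈ 0.0884.
C₀ = D/Vd = 771/177 ≈ 4.356 μg/mL.
Before the 4th dose, 3 doses have been given. Superposition: Cmin = C₀·(f + f² + … + f^3).
≈ 4.356 × (0.0884 + 0.0078 + 0.0007) ≈ 4.356 × 0.0969 ≈ 0.422 μg/mL.

0.4 μg/mL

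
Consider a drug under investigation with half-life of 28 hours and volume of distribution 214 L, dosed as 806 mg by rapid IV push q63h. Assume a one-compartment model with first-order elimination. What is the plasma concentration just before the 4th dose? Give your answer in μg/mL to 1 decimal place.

f = (1/2)^(τ/t½) = (1/2)^(63/28) ≈ 0.2102.
C₀ = D/Vd = 806/214 ≈ 3.766 μg/mL.
Before the 4th dose, 3 doses have been given. Superposition: Cmin = C₀·(f + f² + … + f^3).
≈ 3.766 × (0.2102 + 0.0442 + 0.0093) ≈ 3.766 × 0.2637 ≈ 0.993 μg/mL.

1.0 μg/mL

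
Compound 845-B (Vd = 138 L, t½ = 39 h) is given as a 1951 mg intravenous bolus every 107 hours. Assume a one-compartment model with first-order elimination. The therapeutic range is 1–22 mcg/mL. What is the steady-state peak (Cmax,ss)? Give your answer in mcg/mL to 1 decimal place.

k = ln2/t½ = ln2/39 ≈ 0.017773 h⁻¹; fraction remaining f = e^(−kτ) = e^(−0.017773×107) ≈ 0.1493.
At steady state, accumulation factor R = 1/(1 − e^(−kτ)) ≈ 1.1755.
Single-dose peak C₀ = D/Vd = 1951/138 ≈ 14.138 mcg/mL.
Steady-state peak Cmax,ss = C₀·R ≈ 14.138 × 1.1755 ≈ 16.619 mcg/mL.
Peak 16.6 mcg/mL vs MTC 22 mcg/mL: below toxic threshold.

16.6 mcg/mL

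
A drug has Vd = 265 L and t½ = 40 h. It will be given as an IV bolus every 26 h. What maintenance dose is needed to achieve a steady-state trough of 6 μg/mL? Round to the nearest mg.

905 mg

τ/t½ = 26/40 ≈ 0.65, so f = (1/2)^(26/40) ≈ 0.637280.
Cmin,ss = (D/Vd)·f/(1−f), so D = Cmin,ss·Vd·(1−f)/f.
D = 6 × 265 × (1−f)/f ≈ 6 × 265 × 0.56917 ≈ 904.98 mg.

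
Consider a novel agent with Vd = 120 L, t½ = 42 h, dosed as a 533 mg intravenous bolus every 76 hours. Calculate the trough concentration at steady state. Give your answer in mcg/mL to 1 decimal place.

k = ln2/t½ = ln2/42 ≈ 0.016504 h⁻¹; fraction remaining f = e^(−kτ) = e^(−0.016504×76) ≈ 0.2853.
Accumulation ratio R = 1/(1 − f) ≈ 1/0.7147 ≈ 1.3992.
Each bolus raises the concentration by D/Vd = 533/120 ≈ 4.442 mcg/mL.
Cmax,ss = C₀/(1 − f) ≈ 4.442/0.7147 ≈ 6.215 mcg/mL.
Steady-state trough Cmin,ss = Cmax,ss·f ≈ 6.215 × 0.2853 ≈ 1.773 mcg/mL.

1.8 mcg/mL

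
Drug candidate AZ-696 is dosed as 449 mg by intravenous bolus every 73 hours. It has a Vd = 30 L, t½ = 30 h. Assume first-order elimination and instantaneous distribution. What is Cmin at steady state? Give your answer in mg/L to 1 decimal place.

Over one 73-h interval, 73/30 ≈ 2.4333 half-lives elapse, leaving f ≈ 0.1851 of each dose.
At steady state, accumulation factor R = 1/(1 − e^(−kτ)) ≈ 1.2271.
Single-dose peak C₀ = D/Vd = 449/30 ≈ 14.967 mg/L.
Steady-state peak Cmax,ss = C₀·R ≈ 14.967 × 1.2271 ≈ 18.366 mg/L.
Steady-state trough Cmin,ss = Cmax,ss·f ≈ 18.366 × 0.1851 ≈ 3.400 mg/L.

3.4 mg/L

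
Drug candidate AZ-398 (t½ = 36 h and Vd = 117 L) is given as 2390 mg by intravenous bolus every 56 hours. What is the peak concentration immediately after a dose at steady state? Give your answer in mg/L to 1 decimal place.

31.0 mg/L

Over one 56-h interval, 56/36 ≈ 1.5556 half-lives elapse, leaving f ≈ 0.3402 of each dose.
Accumulation ratio R = 1/(1 − f) ≈ 1/0.6598 ≈ 1.5156.
Single-dose peak C₀ = D/Vd = 2390/117 ≈ 20.427 mg/L.
Steady-state peak Cmax,ss = C₀·R ≈ 20.427 × 1.5156 ≈ 30.959 mg/L.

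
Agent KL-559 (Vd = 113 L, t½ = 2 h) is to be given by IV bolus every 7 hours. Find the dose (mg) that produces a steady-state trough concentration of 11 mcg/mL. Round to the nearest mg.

12820 mg

τ/t½ = 7/2 ≈ 3.5, so f = (1/2)^(7/2) ≈ 0.088388.
Cmin,ss = (D/Vd)·f/(1−f), so D = Cmin,ss·Vd·(1−f)/f.
D = 11 × 113 × (1−f)/f ≈ 11 × 113 × 10.31375 ≈ 12819.99 mg.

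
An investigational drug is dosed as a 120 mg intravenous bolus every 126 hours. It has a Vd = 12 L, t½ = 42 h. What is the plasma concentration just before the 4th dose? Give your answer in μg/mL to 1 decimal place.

1.4 μg/mL

f = (1/2)^(τ/t½) = (1/2)^(126/42) ≈ 0.1250.
C₀ = D/Vd = 120/12 ≈ 10.000 μg/mL.
Before the 4th dose, 3 doses have been given. Superposition: Cmin = C₀·(f + f² + … + f^3).
≈ 10.000 × (0.1250 + 0.0156 + 0.0020) ≈ 10.000 × 0.1426 ≈ 1.426 μg/mL.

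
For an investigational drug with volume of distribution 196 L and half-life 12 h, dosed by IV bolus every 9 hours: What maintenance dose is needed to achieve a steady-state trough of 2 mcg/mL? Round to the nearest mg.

τ/t½ = 9/12 ≈ 0.75, so f = (1/2)^(9/12) ≈ 0.594604.
Cmin,ss = (D/Vd)·f/(1−f), so D = Cmin,ss·Vd·(1−f)/f.
D = 2 × 196 × (1−f)/f ≈ 2 × 196 × 0.68179 ≈ 267.26 mg.

267 mg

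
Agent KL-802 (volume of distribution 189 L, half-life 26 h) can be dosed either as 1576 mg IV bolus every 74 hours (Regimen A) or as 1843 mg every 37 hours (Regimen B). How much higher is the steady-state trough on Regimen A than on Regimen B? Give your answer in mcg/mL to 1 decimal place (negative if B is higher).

-4.5 mcg/mL

Regimen A: f = (1/2)^(74/26) ≈ 0.1391; Cmin,ss = (1576/189)·f/(1−f) ≈ 1.347 mcg/mL.
Regimen B: f = (1/2)^(37/26) ≈ 0.3729; Cmin,ss = (1843/189)·f/(1−f) ≈ 5.799 mcg/mL.
Difference ≈ 1.347 − 5.799 ≈ -4.452 mcg/mL.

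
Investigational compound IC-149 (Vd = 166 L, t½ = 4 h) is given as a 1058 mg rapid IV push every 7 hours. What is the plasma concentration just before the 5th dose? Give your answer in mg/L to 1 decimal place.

2.7 mg/L

f = (1/2)^(τ/t½) = (1/2)^(7/4) ≈ 0.2973.
C₀ = D/Vd = 1058/166 ≈ 6.373 mg/L.
Before the 5th dose, 4 doses have been given. Superposition: Cmin = C₀·(f + f² + … + f^4).
≈ 6.373 × (0.2973 + 0.0884 + 0.0263 + 0.0078) ≈ 6.373 × 0.4198 ≈ 2.675 mg/L.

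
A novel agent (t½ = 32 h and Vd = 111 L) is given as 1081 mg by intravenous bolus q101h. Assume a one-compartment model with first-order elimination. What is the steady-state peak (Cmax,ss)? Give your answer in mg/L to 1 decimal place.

k = ln2/t½ = ln2/32 ≈ 0.021661 h⁻¹; fraction remaining f = e^(−kτ) = e^(−0.021661×101) ≈ 0.1122.
Accumulation ratio R = 1/(1 − f) ≈ 1/0.8878 ≈ 1.1264.
Single-dose peak C₀ = D/Vd = 1081/111 ≈ 9.739 mg/L.
Steady-state peak Cmax,ss = C₀·R ≈ 9.739 × 1.1264 ≈ 10.970 mg/L.

11.0 mg/L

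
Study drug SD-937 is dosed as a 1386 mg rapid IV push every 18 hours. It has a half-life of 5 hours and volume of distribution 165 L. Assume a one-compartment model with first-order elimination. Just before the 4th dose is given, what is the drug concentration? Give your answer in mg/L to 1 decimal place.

0.8 mg/L

f = (1/2)^(τ/t½) = (1/2)^(18/5) ≈ 0.0825.
C₀ = D/Vd = 1386/165 ≈ 8.400 mg/L.
Before the 4th dose, 3 doses have been given. Superposition: Cmin = C₀·(f + f² + … + f^3).
≈ 8.400 × (0.0825 + 0.0068 + 0.0006) ≈ 8.400 × 0.0899 ≈ 0.755 mg/L.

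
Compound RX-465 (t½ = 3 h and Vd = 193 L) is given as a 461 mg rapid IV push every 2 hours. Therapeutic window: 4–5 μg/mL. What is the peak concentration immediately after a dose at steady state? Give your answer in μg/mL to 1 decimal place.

τ/t½ = 2/3 ≈ 0.66667, so fraction remaining f = (1/2)^(2/3) ≈ 0.6300.
Accumulation ratio R = 1/(1 − f) ≈ 1/0.3700 ≈ 2.7027.
Each bolus raises the concentration by D/Vd = 461/193 ≈ 2.389 μg/mL.
Steady-state peak Cmax,ss = C₀·R ≈ 2.389 × 2.7027 ≈ 6.457 μg/mL.
Peak 6.5 μg/mL vs MTC 5 μg/mL: exceeds toxic threshold.

6.5 μg/mL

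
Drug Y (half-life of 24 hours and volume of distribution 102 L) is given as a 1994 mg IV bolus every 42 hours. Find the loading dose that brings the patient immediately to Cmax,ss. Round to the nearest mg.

2838 mg

f = (1/2)^(42/24) ≈ 0.297302; accumulation ratio R = 1/(1−f) ≈ 1.42309.
Loading dose to hit Cmax,ss on first dose: D_load = D_maint·R ≈ 1994 × 1.42309 ≈ 2837.64 mg.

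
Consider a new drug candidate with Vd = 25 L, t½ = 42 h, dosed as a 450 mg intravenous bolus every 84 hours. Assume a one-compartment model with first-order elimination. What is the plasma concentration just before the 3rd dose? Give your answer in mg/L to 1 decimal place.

5.6 mg/L

f = (1/2)^(τ/t½) = (1/2)^(84/42) ≈ 0.2500.
C₀ = D/Vd = 450/25 ≈ 18.000 mg/L.
Before the 3rd dose, 2 doses have been given. Superposition: Cmin = C₀·(f + f²).
≈ 18.000 × (0.2500 + 0.0625) ≈ 18.000 × 0.3125 ≈ 5.625 mg/L.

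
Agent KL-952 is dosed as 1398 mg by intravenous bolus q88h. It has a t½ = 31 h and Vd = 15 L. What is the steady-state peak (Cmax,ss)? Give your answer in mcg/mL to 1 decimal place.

τ/t½ = 88/31 ≈ 2.8387, so fraction remaining f = (1/2)^(88/31) ≈ 0.1398.
Accumulation ratio R = 1/(1 − f) ≈ 1/0.8602 ≈ 1.1625.
Single-dose peak C₀ = D/Vd = 1398/15 ≈ 93.200 mcg/mL.
Steady-state peak Cmax,ss = C₀·R ≈ 93.200 × 1.1625 ≈ 108.345 mcg/mL.

108.3 mcg/mL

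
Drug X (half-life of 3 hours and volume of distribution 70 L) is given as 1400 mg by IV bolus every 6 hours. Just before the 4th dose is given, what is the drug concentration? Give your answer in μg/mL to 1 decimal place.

6.6 μg/mL

f = (1/2)^(τ/t½) = (1/2)^(6/3) ≈ 0.2500.
C₀ = D/Vd = 1400/70 ≈ 20.000 μg/mL.
Before the 4th dose, 3 doses have been given. Superposition: Cmin = C₀·(f + f² + … + f^3).
≈ 20.000 × (0.2500 + 0.0625 + 0.0156) ≈ 20.000 × 0.3281 ≈ 6.562 μg/mL.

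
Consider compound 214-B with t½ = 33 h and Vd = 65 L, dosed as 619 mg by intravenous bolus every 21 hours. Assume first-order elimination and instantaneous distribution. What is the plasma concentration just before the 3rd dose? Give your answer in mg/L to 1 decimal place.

10.1 mg/L

f = (1/2)^(τ/t½) = (1/2)^(21/33) ≈ 0.6433.
C₀ = D/Vd = 619/65 ≈ 9.523 mg/L.
Before the 3rd dose, 2 doses have been given. Superposition: Cmin = C₀·(f + f²).
≈ 9.523 × (0.6433 + 0.4138) ≈ 9.523 × 1.0571 ≈ 10.067 mg/L.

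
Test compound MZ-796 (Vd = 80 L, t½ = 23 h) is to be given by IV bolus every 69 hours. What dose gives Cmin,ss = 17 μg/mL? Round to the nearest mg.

τ/t½ = 69/23 ≈ 3, so f = (1/2)^(69/23) ≈ 0.125000.
Cmin,ss = (D/Vd)·f/(1−f), so D = Cmin,ss·Vd·(1−f)/f.
D = 17 × 80 × (1−f)/f ≈ 17 × 80 × 7.00000 ≈ 9520.00 mg.

9520 mg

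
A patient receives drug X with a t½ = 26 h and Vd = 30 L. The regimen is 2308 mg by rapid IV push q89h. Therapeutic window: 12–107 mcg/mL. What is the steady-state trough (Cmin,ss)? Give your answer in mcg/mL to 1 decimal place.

k = ln2/t½ = ln2/26 ≈ 0.026660 h⁻¹; fraction remaining f = e^(−kτ) = e^(−0.026660×89) ≈ 0.0932.
Accumulation ratio R = 1/(1 − f) ≈ 1/0.9068 ≈ 1.1028.
Each bolus raises the concentration by D/Vd = 2308/30 ≈ 76.933 mcg/mL.
Steady-state peak Cmax,ss = C₀·R ≈ 76.933 × 1.1028 ≈ 84.842 mcg/mL.
One interval later, Cmin,ss = Cmax,ss·e^(−kτ) ≈ 84.842 × 0.0932 ≈ 7.907 mcg/mL.
Trough 7.9 mcg/mL vs MEC 12 mcg/mL: subtherapeutic.

7.9 mcg/mL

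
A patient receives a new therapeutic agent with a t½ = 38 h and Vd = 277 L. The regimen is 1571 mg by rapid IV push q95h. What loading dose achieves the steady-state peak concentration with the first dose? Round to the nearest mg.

f = (1/2)^(95/38) ≈ 0.176777; accumulation ratio R = 1/(1−f) ≈ 1.21474.
Loading dose to hit Cmax,ss on first dose: D_load = D_maint·R ≈ 1571 × 1.21474 ≈ 1908.36 mg.

1908 mg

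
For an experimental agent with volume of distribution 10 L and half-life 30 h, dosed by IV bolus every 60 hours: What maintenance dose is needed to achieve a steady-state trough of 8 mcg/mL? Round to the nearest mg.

240 mg

τ/t½ = 60/30 ≈ 2, so f = (1/2)^(60/30) ≈ 0.250000.
Cmin,ss = (D/Vd)·f/(1−f), so D = Cmin,ss·Vd·(1−f)/f.
D = 8 × 10 × (1−f)/f ≈ 8 × 10 × 3.00000 ≈ 240.00 mg.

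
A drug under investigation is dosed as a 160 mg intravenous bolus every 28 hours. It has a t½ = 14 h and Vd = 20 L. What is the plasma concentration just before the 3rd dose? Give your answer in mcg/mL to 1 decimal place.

2.5 mcg/mL

f = (1/2)^(τ/t½) = (1/2)^(28/14) ≈ 0.2500.
C₀ = D/Vd = 160/20 ≈ 8.000 mcg/mL.
Before the 3rd dose, 2 doses have been given. Superposition: Cmin = C₀·(f + f²).
≈ 8.000 × (0.2500 + 0.0625) ≈ 8.000 × 0.3125 ≈ 2.500 mcg/mL.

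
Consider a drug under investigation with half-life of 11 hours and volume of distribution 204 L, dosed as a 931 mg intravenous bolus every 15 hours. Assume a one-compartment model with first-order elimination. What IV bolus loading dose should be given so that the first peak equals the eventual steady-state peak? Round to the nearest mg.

1523 mg

f = (1/2)^(15/11) ≈ 0.388602; accumulation ratio R = 1/(1−f) ≈ 1.63560.
Loading dose to hit Cmax,ss on first dose: D_load = D_maint·R ≈ 931 × 1.63560 ≈ 1522.74 mg.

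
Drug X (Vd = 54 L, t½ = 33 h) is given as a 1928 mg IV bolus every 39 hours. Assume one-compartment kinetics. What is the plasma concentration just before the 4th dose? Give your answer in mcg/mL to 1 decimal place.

25.7 mcg/mL

f = (1/2)^(τ/t½) = (1/2)^(39/33) ≈ 0.4408.
C₀ = D/Vd = 1928/54 ≈ 35.704 mcg/mL.
Before the 4th dose, 3 doses have been given. Superposition: Cmin = C₀·(f + f² + … + f^3).
≈ 35.704 × (0.4408 + 0.1943 + 0.0856) ≈ 35.704 × 0.7207 ≈ 25.732 mcg/mL.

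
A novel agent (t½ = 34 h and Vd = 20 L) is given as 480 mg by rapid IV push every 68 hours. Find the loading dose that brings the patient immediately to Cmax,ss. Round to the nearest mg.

f = (1/2)^(68/34) ≈ 0.250000; accumulation ratio R = 1/(1−f) ≈ 1.33333.
Loading dose to hit Cmax,ss on first dose: D_load = D_maint·R ≈ 480 × 1.33333 ≈ 640.00 mg.

640 mg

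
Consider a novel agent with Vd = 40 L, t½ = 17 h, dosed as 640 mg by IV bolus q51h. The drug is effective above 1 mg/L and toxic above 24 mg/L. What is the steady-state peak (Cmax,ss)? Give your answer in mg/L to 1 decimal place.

18.3 mg/L

The dosing interval is 3 half-lives, so f = 2^(−3) = 0.125.
At steady state, R = 1/(1 − 0.125) = 8/7.
Single-dose peak C₀ = D/Vd = 640/40 = 16 mg/L.
Steady-state peak Cmax,ss = C₀·R = 16 × 8/7 ≈ 18.286 mg/L.
Peak 18.3 mg/L vs MTC 24 mg/L: below toxic threshold.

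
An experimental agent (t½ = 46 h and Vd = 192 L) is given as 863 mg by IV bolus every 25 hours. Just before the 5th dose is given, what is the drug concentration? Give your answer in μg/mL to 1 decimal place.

7.6 μg/mL

f = (1/2)^(τ/t½) = (1/2)^(25/46) ≈ 0.6861.
C₀ = D/Vd = 863/192 ≈ 4.495 μg/mL.
Before the 5th dose, 4 doses have been given. Superposition: Cmin = C₀·(f + f² + … + f^4).
≈ 4.495 × (0.6861 + 0.4707 + 0.3230 + 0.2216) ≈ 4.495 × 1.7014 ≈ 7.648 μg/mL.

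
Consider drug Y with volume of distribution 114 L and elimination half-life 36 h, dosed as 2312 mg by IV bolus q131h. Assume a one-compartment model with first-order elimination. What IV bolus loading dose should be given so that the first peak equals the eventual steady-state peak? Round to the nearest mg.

f = (1/2)^(131/36) ≈ 0.080276; accumulation ratio R = 1/(1−f) ≈ 1.08728.
Loading dose to hit Cmax,ss on first dose: D_load = D_maint·R ≈ 2312 × 1.08728 ≈ 2513.79 mg.

2514 mg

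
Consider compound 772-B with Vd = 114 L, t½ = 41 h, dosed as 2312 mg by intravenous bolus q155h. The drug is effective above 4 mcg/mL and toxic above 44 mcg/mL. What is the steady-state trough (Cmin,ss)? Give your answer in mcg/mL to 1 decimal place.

1.6 mcg/mL

τ/t½ = 155/41 ≈ 3.7805, so fraction remaining f = (1/2)^(155/41) ≈ 0.0728.
At steady state, accumulation factor R = 1/(1 − e^(−kτ)) ≈ 1.0785.
Each bolus raises the concentration by D/Vd = 2312/114 ≈ 20.281 mcg/mL.
Steady-state peak Cmax,ss = C₀·R ≈ 20.281 × 1.0785 ≈ 21.873 mcg/mL.
Steady-state trough Cmin,ss = Cmax,ss·f ≈ 21.873 × 0.0728 ≈ 1.592 mcg/mL.
Trough 1.6 mcg/mL vs MEC 4 mcg/mL: subtherapeutic.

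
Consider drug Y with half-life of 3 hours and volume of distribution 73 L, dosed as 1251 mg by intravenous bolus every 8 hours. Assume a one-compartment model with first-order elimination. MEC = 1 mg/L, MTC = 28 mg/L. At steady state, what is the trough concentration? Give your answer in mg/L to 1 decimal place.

k = ln2/t½ = ln2/3 ≈ 0.231049 h⁻¹; fraction remaining f = e^(−kτ) = e^(−0.231049×8) ≈ 0.1575.
Single-dose peak C₀ = D/Vd = 1251/73 ≈ 17.137 mg/L.
Steady-state trough Cmin,ss = C₀·f/(1−f) ≈ 17.137 × 0.1575/0.8425 ≈ 3.204 mg/L.
Trough 3.2 mg/L vs MEC 1 mg/L: adequate.

3.2 mg/L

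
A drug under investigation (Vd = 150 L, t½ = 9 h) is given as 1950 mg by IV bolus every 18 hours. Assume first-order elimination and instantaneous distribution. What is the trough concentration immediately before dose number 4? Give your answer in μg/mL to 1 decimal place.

f = (1/2)^(τ/t½) = (1/2)^(18/9) ≈ 0.2500.
C₀ = D/Vd = 1950/150 ≈ 13.000 μg/mL.
Before the 4th dose, 3 doses have been given. Superposition: Cmin = C₀·(f + f² + … + f^3).
≈ 13.000 × (0.2500 + 0.0625 + 0.0156) ≈ 13.000 × 0.3281 ≈ 4.265 μg/mL.

4.3 μg/mL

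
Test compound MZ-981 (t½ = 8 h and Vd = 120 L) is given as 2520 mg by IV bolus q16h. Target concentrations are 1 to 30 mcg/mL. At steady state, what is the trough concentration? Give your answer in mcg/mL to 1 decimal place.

7.0 mcg/mL

τ = 16 h = 2 half-lives, so f = (1/2)^2 = 0.25.
Accumulation ratio R = 1/(1 − f) = 1/0.75 = 4/3.
Single-dose peak C₀ = D/Vd = 2520/120 = 21 mcg/mL.
Steady-state peak Cmax,ss = C₀·R = 21 × 4/3 ≈ 28.000 mcg/mL.
Steady-state trough Cmin,ss = Cmax,ss·f ≈ 28.000 × 0.25 ≈ 7.000 mcg/mL.
Trough 7.0 mcg/mL vs MEC 1 mcg/mL: adequate.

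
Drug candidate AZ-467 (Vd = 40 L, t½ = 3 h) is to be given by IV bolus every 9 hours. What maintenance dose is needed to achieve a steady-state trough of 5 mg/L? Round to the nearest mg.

τ/t½ = 9/3 ≈ 3, so f = (1/2)^(9/3) ≈ 0.125000.
Cmin,ss = (D/Vd)·f/(1−f), so D = Cmin,ss·Vd·(1−f)/f.
D = 5 × 40 × (1−f)/f ≈ 5 × 40 × 7.00000 ≈ 1400.00 mg.

1400 mg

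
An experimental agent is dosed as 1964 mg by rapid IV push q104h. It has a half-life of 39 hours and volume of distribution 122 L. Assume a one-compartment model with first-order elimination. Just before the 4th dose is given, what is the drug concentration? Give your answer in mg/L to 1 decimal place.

f = (1/2)^(τ/t½) = (1/2)^(104/39) ≈ 0.1575.
C₀ = D/Vd = 1964/122 ≈ 16.098 mg/L.
Before the 4th dose, 3 doses have been given. Superposition: Cmin = C₀·(f + f² + … + f^3).
≈ 16.098 × (0.1575 + 0.0248 + 0.0039) ≈ 16.098 × 0.1862 ≈ 2.997 mg/L.

3.0 mg/L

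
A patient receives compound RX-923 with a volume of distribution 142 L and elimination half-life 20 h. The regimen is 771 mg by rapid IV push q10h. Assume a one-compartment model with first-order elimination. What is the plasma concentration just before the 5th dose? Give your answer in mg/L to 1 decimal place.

9.8 mg/L

f = (1/2)^(τ/t½) = (1/2)^(10/20) ≈ 0.7071.
C₀ = D/Vd = 771/142 ≈ 5.430 mg/L.
Before the 5th dose, 4 doses have been given. Superposition: Cmin = C₀·(f + f² + … + f^4).
≈ 5.430 × (0.7071 + 0.5000 + 0.3535 + 0.2500) ≈ 5.430 × 1.8106 ≈ 9.832 mg/L.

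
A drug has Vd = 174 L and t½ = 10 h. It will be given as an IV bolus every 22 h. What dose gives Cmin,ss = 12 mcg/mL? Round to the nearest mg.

τ/t½ = 22/10 ≈ 2.2, so f = (1/2)^(22/10) ≈ 0.217638.
Cmin,ss = (D/Vd)·f/(1−f), so D = Cmin,ss·Vd·(1−f)/f.
D = 12 × 174 × (1−f)/f ≈ 12 × 174 × 3.59479 ≈ 7505.92 mg.

7506 mg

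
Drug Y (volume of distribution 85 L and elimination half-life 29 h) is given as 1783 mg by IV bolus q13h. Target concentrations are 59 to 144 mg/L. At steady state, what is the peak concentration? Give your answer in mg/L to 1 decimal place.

78.5 mg/L

k = ln2/t½ = ln2/29 ≈ 0.023902 h⁻¹; fraction remaining f = e^(−kτ) = e^(−0.023902×13) ≈ 0.7329.
Accumulation ratio R = 1/(1 − f) ≈ 1/0.2671 ≈ 3.7439.
Single-dose peak C₀ = D/Vd = 1783/85 ≈ 20.976 mg/L.
Steady-state peak Cmax,ss = C₀·R ≈ 20.976 × 3.7439 ≈ 78.532 mg/L.
Peak 78.5 mg/L vs MTC 144 mg/L: below toxic threshold.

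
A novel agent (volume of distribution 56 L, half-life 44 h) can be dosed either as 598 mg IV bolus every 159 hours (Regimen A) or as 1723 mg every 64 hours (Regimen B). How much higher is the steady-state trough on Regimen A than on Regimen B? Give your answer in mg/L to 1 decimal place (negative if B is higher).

-16.7 mg/L

Regimen A: f = (1/2)^(159/44) ≈ 0.0817; Cmin,ss = (598/56)·f/(1−f) ≈ 0.950 mg/L.
Regimen B: f = (1/2)^(64/44) ≈ 0.3649; Cmin,ss = (1723/56)·f/(1−f) ≈ 17.678 mg/L.
Difference ≈ 0.950 − 17.678 ≈ -16.728 mg/L.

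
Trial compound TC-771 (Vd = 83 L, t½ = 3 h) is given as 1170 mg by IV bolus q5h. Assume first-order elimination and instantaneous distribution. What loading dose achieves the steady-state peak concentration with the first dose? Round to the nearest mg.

f = (1/2)^(5/3) ≈ 0.314980; accumulation ratio R = 1/(1−f) ≈ 1.45981.
Loading dose to hit Cmax,ss on first dose: D_load = D_maint·R ≈ 1170 × 1.45981 ≈ 1707.98 mg.

1708 mg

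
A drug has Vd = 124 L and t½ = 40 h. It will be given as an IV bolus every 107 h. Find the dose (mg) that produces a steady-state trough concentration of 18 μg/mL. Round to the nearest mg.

τ/t½ = 107/40 ≈ 2.675, so f = (1/2)^(107/40) ≈ 0.156583.
Cmin,ss = (D/Vd)·f/(1−f), so D = Cmin,ss·Vd·(1−f)/f.
D = 18 × 124 × (1−f)/f ≈ 18 × 124 × 5.38639 ≈ 12022.42 mg.

12022 mg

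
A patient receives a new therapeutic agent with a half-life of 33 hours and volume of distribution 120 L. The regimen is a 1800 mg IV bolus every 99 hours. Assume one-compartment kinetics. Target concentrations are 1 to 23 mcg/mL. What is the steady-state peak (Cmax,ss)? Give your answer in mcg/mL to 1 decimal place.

The dosing interval is 3 half-lives, so f = 2^(−3) = 0.125.
At steady state, R = 1/(1 − 0.125) = 8/7.
Single-dose peak C₀ = D/Vd = 1800/120 = 15 mcg/mL.
Steady-state peak Cmax,ss = C₀·R = 15 × 8/7 ≈ 17.143 mcg/mL.
Peak 17.1 mcg/mL vs MTC 23 mcg/mL: below toxic threshold.

17.1 mcg/mL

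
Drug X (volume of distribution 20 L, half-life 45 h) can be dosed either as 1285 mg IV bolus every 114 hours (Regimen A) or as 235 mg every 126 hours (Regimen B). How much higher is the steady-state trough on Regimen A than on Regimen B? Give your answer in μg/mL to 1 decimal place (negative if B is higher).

11.4 μg/mL

Regimen A: f = (1/2)^(114/45) ≈ 0.1727; Cmin,ss = (1285/20)·f/(1−f) ≈ 13.412 μg/mL.
Regimen B: f = (1/2)^(126/45) ≈ 0.1436; Cmin,ss = (235/20)·f/(1−f) ≈ 1.970 μg/mL.
Difference ≈ 13.412 − 1.970 ≈ 11.442 μg/mL.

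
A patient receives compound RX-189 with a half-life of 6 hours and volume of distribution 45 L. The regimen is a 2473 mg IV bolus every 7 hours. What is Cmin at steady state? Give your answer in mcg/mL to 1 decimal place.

k = ln2/t½ = ln2/6 ≈ 0.115525 h⁻¹; fraction remaining f = e^(−kτ) = e^(−0.115525×7) ≈ 0.4454.
Single-dose peak C₀ = D/Vd = 2473/45 ≈ 54.956 mcg/mL.
Steady-state trough Cmin,ss = C₀·f/(1−f) ≈ 54.956 × 0.4454/0.5546 ≈ 44.135 mcg/mL.

44.1 mcg/mL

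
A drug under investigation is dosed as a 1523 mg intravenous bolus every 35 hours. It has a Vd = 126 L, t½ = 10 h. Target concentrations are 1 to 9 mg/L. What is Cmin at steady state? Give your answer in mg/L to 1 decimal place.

Over one 35-h interval, 35/10 ≈ 3.5 half-lives elapse, leaving f ≈ 0.0884 of each dose.
Single-dose peak C₀ = D/Vd = 1523/126 ≈ 12.087 mg/L.
Steady-state trough Cmin,ss = C₀·f/(1−f) ≈ 12.087 × 0.0884/0.9116 ≈ 1.172 mg/L.
Trough 1.2 mg/L vs MEC 1 mg/L: adequate.

1.2 mg/L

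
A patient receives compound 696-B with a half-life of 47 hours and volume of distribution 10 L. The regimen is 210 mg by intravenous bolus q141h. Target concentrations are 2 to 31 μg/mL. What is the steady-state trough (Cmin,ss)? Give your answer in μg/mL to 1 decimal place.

3.0 μg/mL

τ = 141 h = 3 half-lives, so f = (1/2)^3 = 0.125.
Accumulation ratio R = 1/(1 − f) = 1/0.875 = 8/7.
Single-dose peak C₀ = D/Vd = 210/10 = 21 μg/mL.
Steady-state peak Cmax,ss = C₀·R = 21 × 8/7 ≈ 24.000 μg/mL.
Steady-state trough Cmin,ss = Cmax,ss·f ≈ 24.000 × 0.125 ≈ 3.000 μg/mL.
Trough 3.0 μg/mL vs MEC 2 μg/mL: adequate.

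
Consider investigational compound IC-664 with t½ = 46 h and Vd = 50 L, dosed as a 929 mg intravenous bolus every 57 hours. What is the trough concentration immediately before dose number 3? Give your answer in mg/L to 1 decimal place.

f = (1/2)^(τ/t½) = (1/2)^(57/46) ≈ 0.4236.
C₀ = D/Vd = 929/50 ≈ 18.580 mg/L.
Before the 3rd dose, 2 doses have been given. Superposition: Cmin = C₀·(f + f²).
≈ 18.580 × (0.4236 + 0.1794) ≈ 18.580 × 0.6030 ≈ 11.204 mg/L.

11.2 mg/L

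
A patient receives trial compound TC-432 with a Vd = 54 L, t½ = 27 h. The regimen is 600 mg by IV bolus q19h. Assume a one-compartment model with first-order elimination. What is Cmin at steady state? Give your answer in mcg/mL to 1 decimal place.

Over one 19-h interval, 19/27 ≈ 0.7037 half-lives elapse, leaving f ≈ 0.6140 of each dose.
Accumulation ratio R = 1/(1 − f) ≈ 1/0.3860 ≈ 2.5907.
Each bolus raises the concentration by D/Vd = 600/54 ≈ 11.111 mcg/mL.
Steady-state peak Cmax,ss = C₀·R ≈ 11.111 × 2.5907 ≈ 28.785 mcg/mL.
Steady-state trough Cmin,ss = Cmax,ss·f ≈ 28.785 × 0.6140 ≈ 17.674 mcg/mL.

17.7 mcg/mL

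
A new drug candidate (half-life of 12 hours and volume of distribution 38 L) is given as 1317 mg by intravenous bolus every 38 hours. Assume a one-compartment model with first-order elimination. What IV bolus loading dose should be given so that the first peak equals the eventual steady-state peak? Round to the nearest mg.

f = (1/2)^(38/12) ≈ 0.111362; accumulation ratio R = 1/(1−f) ≈ 1.12532.
Loading dose to hit Cmax,ss on first dose: D_load = D_maint·R ≈ 1317 × 1.12532 ≈ 1482.05 mg.

1482 mg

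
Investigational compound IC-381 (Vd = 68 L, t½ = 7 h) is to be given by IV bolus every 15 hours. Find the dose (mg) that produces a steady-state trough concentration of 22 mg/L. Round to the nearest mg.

5111 mg

τ/t½ = 15/7 ≈ 2.1429, so f = (1/2)^(15/7) ≈ 0.226431.
Cmin,ss = (D/Vd)·f/(1−f), so D = Cmin,ss·Vd·(1−f)/f.
D = 22 × 68 × (1−f)/f ≈ 22 × 68 × 3.41636 ≈ 5110.87 mg.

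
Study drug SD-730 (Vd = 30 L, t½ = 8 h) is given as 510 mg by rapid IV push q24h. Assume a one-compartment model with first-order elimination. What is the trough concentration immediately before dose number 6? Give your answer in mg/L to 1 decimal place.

2.4 mg/L

f = (1/2)^(τ/t½) = (1/2)^(24/8) ≈ 0.1250.
C₀ = D/Vd = 510/30 ≈ 17.000 mg/L.
Before the 6th dose, 5 doses have been given. Superposition: Cmin = C₀·(f + f² + … + f^5).
≈ 17.000 × (0.1250 + 0.0156 + 0.0020 + 0.0002 + 0.0000) ≈ 17.000 × 0.1428 ≈ 2.428 mg/L.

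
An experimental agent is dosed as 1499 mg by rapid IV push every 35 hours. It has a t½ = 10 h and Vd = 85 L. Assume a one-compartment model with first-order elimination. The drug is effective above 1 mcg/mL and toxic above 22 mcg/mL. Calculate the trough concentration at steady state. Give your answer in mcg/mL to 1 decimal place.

1.7 mcg/mL

Over one 35-h interval, 35/10 ≈ 3.5 half-lives elapse, leaving f ≈ 0.0884 of each dose.
At steady state, accumulation factor R = 1/(1 − e^(−kτ)) ≈ 1.0970.
Each bolus raises the concentration by D/Vd = 1499/85 ≈ 17.635 mcg/mL.
Steady-state peak Cmax,ss = C₀·R ≈ 17.635 × 1.0970 ≈ 19.346 mcg/mL.
One interval later, Cmin,ss = Cmax,ss·e^(−kτ) ≈ 19.346 × 0.0884 ≈ 1.710 mcg/mL.
Trough 1.7 mcg/mL vs MEC 1 mcg/mL: adequate.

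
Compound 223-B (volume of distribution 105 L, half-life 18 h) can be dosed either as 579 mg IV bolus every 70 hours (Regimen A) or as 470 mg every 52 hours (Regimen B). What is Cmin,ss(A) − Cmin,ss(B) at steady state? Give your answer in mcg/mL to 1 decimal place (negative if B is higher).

-0.3 mcg/mL

Regimen A: f = (1/2)^(70/18) ≈ 0.0675; Cmin,ss = (579/105)·f/(1−f) ≈ 0.399 mcg/mL.
Regimen B: f = (1/2)^(52/18) ≈ 0.1350; Cmin,ss = (470/105)·f/(1−f) ≈ 0.699 mcg/mL.
Difference ≈ 0.399 − 0.699 ≈ -0.300 mcg/mL.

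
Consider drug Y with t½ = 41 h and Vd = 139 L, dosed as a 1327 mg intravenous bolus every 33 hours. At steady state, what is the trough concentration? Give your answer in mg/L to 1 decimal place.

12.8 mg/L

τ/t½ = 33/41 ≈ 0.80488, so fraction remaining f = (1/2)^(33/41) ≈ 0.5724.
At steady state, accumulation factor R = 1/(1 − e^(−kτ)) ≈ 2.3386.
Each bolus raises the concentration by D/Vd = 1327/139 ≈ 9.547 mg/L.
Steady-state peak Cmax,ss = C₀·R ≈ 9.547 × 2.3386 ≈ 22.327 mg/L.
Steady-state trough Cmin,ss = Cmax,ss·f ≈ 22.327 × 0.5724 ≈ 12.780 mg/L.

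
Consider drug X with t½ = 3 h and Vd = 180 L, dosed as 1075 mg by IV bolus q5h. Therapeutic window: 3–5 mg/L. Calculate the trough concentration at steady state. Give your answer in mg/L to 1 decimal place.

k = ln2/t½ = ln2/3 ≈ 0.231049 h⁻¹; fraction remaining f = e^(−kτ) = e^(−0.231049×5) ≈ 0.3150.
Accumulation ratio R = 1/(1 − f) ≈ 1/0.6850 ≈ 1.4599.
Each bolus raises the concentration by D/Vd = 1075/180 ≈ 5.972 mg/L.
Cmax,ss = C₀/(1 − f) ≈ 5.972/0.6850 ≈ 8.718 mg/L.
One interval later, Cmin,ss = Cmax,ss·e^(−kτ) ≈ 8.718 × 0.3150 ≈ 2.746 mg/L.
Trough 2.7 mg/L vs MEC 3 mg/L: subtherapeutic.

2.7 mg/L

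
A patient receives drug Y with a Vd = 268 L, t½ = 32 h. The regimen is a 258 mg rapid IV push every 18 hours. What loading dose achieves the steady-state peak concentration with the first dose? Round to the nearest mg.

f = (1/2)^(18/32) ≈ 0.677128; accumulation ratio R = 1/(1−f) ≈ 3.09720.
Loading dose to hit Cmax,ss on first dose: D_load = D_maint·R ≈ 258 × 3.09720 ≈ 799.08 mg.

799 mg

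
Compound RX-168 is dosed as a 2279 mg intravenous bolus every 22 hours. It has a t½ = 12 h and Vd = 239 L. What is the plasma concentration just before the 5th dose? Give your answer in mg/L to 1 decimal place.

3.7 mg/L

f = (1/2)^(τ/t½) = (1/2)^(22/12) ≈ 0.2806.
C₀ = D/Vd = 2279/239 ≈ 9.536 mg/L.
Before the 5th dose, 4 doses have been given. Superposition: Cmin = C₀·(f + f² + … + f^4).
≈ 9.536 × (0.2806 + 0.0787 + 0.0221 + 0.0062) ≈ 9.536 × 0.3876 ≈ 3.696 mg/L.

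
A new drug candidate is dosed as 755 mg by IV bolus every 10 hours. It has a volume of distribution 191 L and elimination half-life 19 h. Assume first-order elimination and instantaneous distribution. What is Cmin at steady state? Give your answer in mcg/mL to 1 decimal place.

Over one 10-h interval, 10/19 ≈ 0.52632 half-lives elapse, leaving f ≈ 0.6943 of each dose.
At steady state, accumulation factor R = 1/(1 − e^(−kτ)) ≈ 3.2712.
Each bolus raises the concentration by D/Vd = 755/191 ≈ 3.953 mcg/mL.
Cmax,ss = C₀/(1 − f) ≈ 3.953/0.3057 ≈ 12.931 mcg/mL.
Steady-state trough Cmin,ss = Cmax,ss·f ≈ 12.931 × 0.6943 ≈ 8.978 mcg/mL.

9.0 mcg/mL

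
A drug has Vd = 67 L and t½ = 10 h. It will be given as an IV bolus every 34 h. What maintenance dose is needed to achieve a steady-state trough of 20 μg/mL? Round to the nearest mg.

12805 mg

τ/t½ = 34/10 ≈ 3.4, so f = (1/2)^(34/10) ≈ 0.094732.
Cmin,ss = (D/Vd)·f/(1−f), so D = Cmin,ss·Vd·(1−f)/f.
D = 20 × 67 × (1−f)/f ≈ 20 × 67 × 9.55610 ≈ 12805.17 mg.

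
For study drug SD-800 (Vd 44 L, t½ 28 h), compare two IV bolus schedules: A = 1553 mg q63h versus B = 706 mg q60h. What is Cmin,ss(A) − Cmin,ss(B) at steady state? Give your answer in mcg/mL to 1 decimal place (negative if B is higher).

4.7 mcg/mL

Regimen A: f = (1/2)^(63/28) ≈ 0.2102; Cmin,ss = (1553/44)·f/(1−f) ≈ 9.394 mcg/mL.
Regimen B: f = (1/2)^(60/28) ≈ 0.2264; Cmin,ss = (706/44)·f/(1−f) ≈ 4.696 mcg/mL.
Difference ≈ 9.394 − 4.696 ≈ 4.698 mcg/mL.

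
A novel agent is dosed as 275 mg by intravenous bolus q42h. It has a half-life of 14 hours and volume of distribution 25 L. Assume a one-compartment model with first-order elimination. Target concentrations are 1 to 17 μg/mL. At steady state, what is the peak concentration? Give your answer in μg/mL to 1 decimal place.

12.6 μg/mL

τ = 42 h = 3 half-lives, so f = (1/2)^3 = 0.125.
Accumulation ratio R = 1/(1 − f) = 1/0.875 = 8/7.
Single-dose peak C₀ = D/Vd = 275/25 = 11 μg/mL.
Steady-state peak Cmax,ss = C₀·R = 11 × 8/7 ≈ 12.571 μg/mL.
Peak 12.6 μg/mL vs MTC 17 μg/mL: below toxic threshold.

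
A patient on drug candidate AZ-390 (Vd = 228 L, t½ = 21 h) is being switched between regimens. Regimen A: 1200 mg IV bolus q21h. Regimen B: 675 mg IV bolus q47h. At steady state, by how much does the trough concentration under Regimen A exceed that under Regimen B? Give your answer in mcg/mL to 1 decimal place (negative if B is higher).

Regimen A: f = (1/2)^(21/21) ≈ 0.5000; Cmin,ss = (1200/228)·f/(1−f) ≈ 5.263 mcg/mL.
Regimen B: f = (1/2)^(47/21) ≈ 0.2120; Cmin,ss = (675/228)·f/(1−f) ≈ 0.796 mcg/mL.
Difference ≈ 5.263 − 0.796 ≈ 4.467 mcg/mL.

4.5 mcg/mL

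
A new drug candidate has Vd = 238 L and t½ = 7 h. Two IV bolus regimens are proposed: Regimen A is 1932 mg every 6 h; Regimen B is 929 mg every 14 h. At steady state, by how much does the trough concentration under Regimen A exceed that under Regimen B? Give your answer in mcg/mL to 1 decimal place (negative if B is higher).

Regimen A: f = (1/2)^(6/7) ≈ 0.5520; Cmin,ss = (1932/238)·f/(1−f) ≈ 10.002 mcg/mL.
Regimen B: f = (1/2)^(14/7) ≈ 0.2500; Cmin,ss = (929/238)·f/(1−f) ≈ 1.301 mcg/mL.
Difference ≈ 10.002 − 1.301 ≈ 8.701 mcg/mL.

8.7 mcg/mL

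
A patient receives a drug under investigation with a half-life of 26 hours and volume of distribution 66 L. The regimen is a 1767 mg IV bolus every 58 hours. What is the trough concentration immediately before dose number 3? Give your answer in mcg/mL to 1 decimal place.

6.9 mcg/mL

f = (1/2)^(τ/t½) = (1/2)^(58/26) ≈ 0.2130.
C₀ = D/Vd = 1767/66 ≈ 26.773 mcg/mL.
Before the 3rd dose, 2 doses have been given. Superposition: Cmin = C₀·(f + f²).
≈ 26.773 × (0.2130 + 0.0454) ≈ 26.773 × 0.2584 ≈ 6.918 mcg/mL.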